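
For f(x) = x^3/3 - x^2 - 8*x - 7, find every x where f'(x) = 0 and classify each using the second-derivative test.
f'(x) = x^2 - 2*x - 8

Solve f'(x) = 0:
  Factor: x^2 - 2*x - 8 = (x - 4)*(x + 2) = 0.
  ⇒ x = -2, 4

f''(x) = 2*x - 2
Second-derivative test at each critical point:
  f''(-2) = -6 < 0 → local maximum
  f''(4) = 6 > 0 → local minimum

Critical points: x = -2 (local maximum); x = 4 (local minimum)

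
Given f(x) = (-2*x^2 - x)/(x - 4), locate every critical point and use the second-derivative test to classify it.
f'(x) = 2*(-x^2 + 8*x + 2)/(x^2 - 8*x + 16)

Solve f'(x) = 0:
  f'(x) = -2*(x^2 - 8*x - 2)/(x - 4)^2; the denominator is positive wherever f is defined, so f'(x) = 0 ⇔ -2*x^2 + 16*x + 4 = 0.
  Factor: -2*x^2 + 16*x + 4 = -2*(x^2 - 8*x - 2); x^2 - 8*x - 2 = 0 has no rational roots; quadratic formula: x = (8 ± √72)/2.
  ⇒ x = 4 - 3*sqrt(2) ≈ -0.2426, 4 + 3*sqrt(2) ≈ 8.2426

f''(x) = -72/(x^3 - 12*x^2 + 48*x - 64)
Second-derivative test at each critical point:
  f''(-0.2426) = 0.9428 > 0 → local minimum
  f''(8.2426) = -0.9428 < 0 → local maximum

Critical points: x = 4 - 3*sqrt(2) ≈ -0.2426 (local minimum); x = 4 + 3*sqrt(2) ≈ 8.2426 (local maximum)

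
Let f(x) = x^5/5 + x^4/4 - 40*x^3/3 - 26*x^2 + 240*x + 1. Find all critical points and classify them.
f'(x) = x^4 + x^3 - 40*x^2 - 52*x + 240

Solve f'(x) = 0:
  Factor: x^4 + x^3 - 40*x^2 - 52*x + 240 = (x - 6)*(x - 2)*(x + 4)*(x + 5) = 0.
  ⇒ x = -5, -4, 2, 6

f''(x) = 4*x^3 + 3*x^2 - 80*x - 52
Second-derivative test at each critical point:
  f''(-5) = -77 < 0 → local maximum
  f''(-4) = 60 > 0 → local minimum
  f''(2) = -168 < 0 → local maximum
  f''(6) = 440 > 0 → local minimum

Critical points: x = -5 (local maximum); x = -4 (local minimum); x = 2 (local maximum); x = 6 (local minimum)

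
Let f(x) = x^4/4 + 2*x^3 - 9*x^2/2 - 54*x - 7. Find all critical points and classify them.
f'(x) = x^3 + 6*x^2 - 9*x - 54

Solve f'(x) = 0:
  Factor: x^3 + 6*x^2 - 9*x - 54 = (x - 3)*(x + 3)*(x + 6) = 0.
  ⇒ x = -6, -3, 3

f''(x) = 3*x^2 + 12*x - 9
Second-derivative test at each critical point:
  f''(-6) = 27 > 0 → local minimum
  f''(-3) = -18 < 0 → local maximum
  f''(3) = 54 > 0 → local minimum

Critical points: x = -6 (local minimum); x = -3 (local maximum); x = 3 (local minimum)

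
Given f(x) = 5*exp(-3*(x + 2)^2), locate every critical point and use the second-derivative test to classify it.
f'(x) = 30*(-x - 2)*exp(-3*(x + 2)^2)

Solve f'(x) = 0:
  f'(x) = (-30*x - 60)·exp(-3*(x + 2)^2) and exp(-3*(x + 2)^2) > 0 for every x, so f'(x) = 0 ⇔ -30*x - 60 = 0.
  Factor: -30*x - 60 = -30*(x + 2) = 0.
  ⇒ x = -2

f''(x) = 30*(6*(x + 2)^2 - 1)*exp(-3*(x + 2)^2)
Second-derivative test at each critical point:
  f''(-2) = -30 < 0 → local maximum

Critical points: x = -2 (local maximum)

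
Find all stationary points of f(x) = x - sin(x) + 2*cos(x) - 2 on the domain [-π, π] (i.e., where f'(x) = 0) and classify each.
f'(x) = -2*sin(x) - cos(x) + 1

Solve f'(x) = 0 on [-π, π]:
  f'(x) = 0 ⇔ -2*sin(x) - cos(x) = -1. Write the left side as R·cos(x + φ) with R = √((-1)² + 2²) = sqrt(5), cos φ = -sqrt(5)/5, sin φ = 2*sqrt(5)/5; then cos(x + φ) = -sqrt(5)/5. Solve for x and keep the solutions lying in [-π, π].
  ⇒ x = 0, pi - atan(4/3) ≈ 2.2143

f''(x) = sin(x) - 2*cos(x)
Second-derivative test at each critical point:
  f''(0) = -2 < 0 → local maximum
  f''(2.2143) = 2 > 0 → local minimum

Critical points: x = 0 (local maximum); x = pi - atan(4/3) ≈ 2.2143 (local minimum)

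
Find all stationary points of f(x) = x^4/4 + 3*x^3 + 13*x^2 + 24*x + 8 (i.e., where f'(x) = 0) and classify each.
f'(x) = x^3 + 9*x^2 + 26*x + 24

Solve f'(x) = 0:
  Factor: x^3 + 9*x^2 + 26*x + 24 = (x + 2)*(x + 3)*(x + 4) = 0.
  ⇒ x = -4, -3, -2

f''(x) = 3*x^2 + 18*x + 26
Second-derivative test at each critical point:
  f''(-4) = 2 > 0 → local minimum
  f''(-3) = -1 < 0 → local maximum
  f''(-2) = 2 > 0 → local minimum

Critical points: x = -4 (local minimum); x = -3 (local maximum); x = -2 (local minimum)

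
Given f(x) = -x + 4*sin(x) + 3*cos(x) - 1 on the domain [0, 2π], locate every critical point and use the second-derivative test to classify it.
f'(x) = -3*sin(x) + 4*cos(x) - 1

Solve f'(x) = 0 on [0, 2π]:
  f'(x) = 0 ⇔ -3*sin(x) + 4*cos(x) = 1. Write the left side as R·cos(x + φ) with R = √(4² + 3²) = 5, cos φ = 4/5, sin φ = 3/5; then cos(x + φ) = 1/5. Solve for x and keep the solutions lying in [0, 2π].
  ⇒ x = atan((-3 + 8*sqrt(6))/(4 + 6*sqrt(6))) ≈ 0.7259, atan((-8*sqrt(6) - 3)/(4 - 6*sqrt(6))) + pi ≈ 4.2702

f''(x) = -4*sin(x) - 3*cos(x)
Second-derivative test at each critical point:
  f''(0.7259) = -4.8990 < 0 → local maximum
  f''(4.2702) = 4.8990 > 0 → local minimum

Critical points: x = atan((-3 + 8*sqrt(6))/(4 + 6*sqrt(6))) ≈ 0.7259 (local maximum); x = atan((-8*sqrt(6) - 3)/(4 - 6*sqrt(6))) + pi ≈ 4.2702 (local minimum)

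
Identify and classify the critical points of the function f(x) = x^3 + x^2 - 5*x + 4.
f'(x) = 3*x^2 + 2*x - 5

Solve f'(x) = 0:
  Factor: 3*x^2 + 2*x - 5 = (x - 1)*(3*x + 5) = 0.
  ⇒ x = -5/3, 1

f''(x) = 6*x + 2
Second-derivative test at each critical point:
  f''(-5/3) = -8 < 0 → local maximum
  f''(1) = 8 > 0 → local minimum

Critical points: x = -5/3 (local maximum); x = 1 (local minimum)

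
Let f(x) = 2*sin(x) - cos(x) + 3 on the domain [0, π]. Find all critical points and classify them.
f'(x) = sin(x) + 2*cos(x)

Solve f'(x) = 0 on [0, π]:
  f'(x) = 0 ⇔ 2*cos(x) = -sin(x) ⇔ tan(x) = -2, i.e. x = arctan(-2) + nπ; keep the solutions lying in [0, π].
  ⇒ x = pi - atan(2) ≈ 2.0344

f''(x) = -2*sin(x) + cos(x)
Second-derivative test at each critical point:
  f''(2.0344) = -2.2361 < 0 → local maximum

Critical points: x = pi - atan(2) ≈ 2.0344 (local maximum)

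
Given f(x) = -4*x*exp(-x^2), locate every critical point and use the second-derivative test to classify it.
f'(x) = 4*(2*x^2 - 1)*exp(-x^2)

Solve f'(x) = 0:
  f'(x) = (8*x^2 - 4)·exp(-x^2) and exp(-x^2) > 0 for every x, so f'(x) = 0 ⇔ 8*x^2 - 4 = 0.
  Factor: 8*x^2 - 4 = 4*(2*x^2 - 1); 2*x^2 - 1 = 0 has no rational roots; quadratic formula: x = (0 ± √8)/4.
  ⇒ x = -sqrt(2)/2 ≈ -0.7071, sqrt(2)/2 ≈ 0.7071

f''(x) = (-16*x^3 + 24*x)*exp(-x^2)
Second-derivative test at each critical point:
  f''(-0.7071) = -6.8621 < 0 → local maximum
  f''(0.7071) = 6.8621 > 0 → local minimum

Critical points: x = -sqrt(2)/2 ≈ -0.7071 (local maximum); x = sqrt(2)/2 ≈ 0.7071 (local minimum)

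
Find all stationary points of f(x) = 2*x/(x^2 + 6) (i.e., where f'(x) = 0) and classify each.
f'(x) = 2*(6 - x^2)/(x^4 + 12*x^2 + 36)

Solve f'(x) = 0:
  f'(x) = -2*(x^2 - 6)/(x^2 + 6)^2; the denominator is positive wherever f is defined, so f'(x) = 0 ⇔ 12 - 2*x^2 = 0.
  Factor: 12 - 2*x^2 = -2*(x^2 - 6); x^2 - 6 = 0 has no rational roots; quadratic formula: x = (0 ± √24)/2.
  ⇒ x = -sqrt(6) ≈ -2.4495, sqrt(6) ≈ 2.4495

f''(x) = 4*x*(x^2 - 18)/(x^2 + 6)^3
Second-derivative test at each critical point:
  f''(-2.4495) = 0.0680 > 0 → local minimum
  f''(2.4495) = -0.0680 < 0 → local maximum

Critical points: x = -sqrt(6) ≈ -2.4495 (local minimum); x = sqrt(6) ≈ 2.4495 (local maximum)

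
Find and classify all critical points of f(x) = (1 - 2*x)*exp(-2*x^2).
f'(x) = 2*(2*x*(2*x - 1) - 1)*exp(-2*x^2)

Solve f'(x) = 0:
  f'(x) = (8*x^2 - 4*x - 2)·exp(-2*x^2) and exp(-2*x^2) > 0 for every x, so f'(x) = 0 ⇔ 8*x^2 - 4*x - 2 = 0.
  Factor: 8*x^2 - 4*x - 2 = 2*(4*x^2 - 2*x - 1); 4*x^2 - 2*x - 1 = 0 has no rational roots; quadratic formula: x = (2 ± √20)/8.
  ⇒ x = 1/4 - sqrt(5)/4 ≈ -0.3090, 1/4 + sqrt(5)/4 ≈ 0.8090

f''(x) = 4*(4*x^2*(1 - 2*x) + 6*x - 1)*exp(-2*x^2)
Second-derivative test at each critical point:
  f''(-0.3090) = -7.3893 < 0 → local maximum
  f''(0.8090) = 2.4157 > 0 → local minimum

Critical points: x = 1/4 - sqrt(5)/4 ≈ -0.3090 (local maximum); x = 1/4 + sqrt(5)/4 ≈ 0.8090 (local minimum)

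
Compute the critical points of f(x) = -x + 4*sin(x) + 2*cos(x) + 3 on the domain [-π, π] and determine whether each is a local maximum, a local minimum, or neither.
f'(x) = -2*sin(x) + 4*cos(x) - 1

Solve f'(x) = 0 on [-π, π]:
  f'(x) = 0 ⇔ -2*sin(x) + 4*cos(x) = 1. Write the left side as R·cos(x + φ) with R = √(4² + 2²) = 2*sqrt(5), cos φ = 2*sqrt(5)/5, sin φ = sqrt(5)/5; then cos(x + φ) = sqrt(5)/10. Solve for x and keep the solutions lying in [-π, π].
  ⇒ x = -pi + atan((-2*sqrt(19) - 1)/(2 - sqrt(19))) ≈ -1.8089, atan((-1 + 2*sqrt(19))/(2 + sqrt(19))) ≈ 0.8816

f''(x) = -4*sin(x) - 2*cos(x)
Second-derivative test at each critical point:
  f''(-1.8089) = 4.3589 > 0 → local minimum
  f''(0.8816) = -4.3589 < 0 → local maximum

Critical points: x = -pi + atan((-2*sqrt(19) - 1)/(2 - sqrt(19))) ≈ -1.8089 (local minimum); x = atan((-1 + 2*sqrt(19))/(2 + sqrt(19))) ≈ 0.8816 (local maximum)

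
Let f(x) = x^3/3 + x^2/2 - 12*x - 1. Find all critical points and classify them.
f'(x) = x^2 + x - 12

Solve f'(x) = 0:
  Factor: x^2 + x - 12 = (x - 3)*(x + 4) = 0.
  ⇒ x = -4, 3

f''(x) = 2*x + 1
Second-derivative test at each critical point:
  f''(-4) = -7 < 0 → local maximum
  f''(3) = 7 > 0 → local minimum

Critical points: x = -4 (local maximum); x = 3 (local minimum)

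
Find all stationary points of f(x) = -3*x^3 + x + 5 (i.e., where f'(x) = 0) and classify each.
f'(x) = 1 - 9*x^2

Solve f'(x) = 0:
  Factor: 1 - 9*x^2 = -(3*x - 1)*(3*x + 1) = 0.
  ⇒ x = -1/3, 1/3

f''(x) = -18*x
Second-derivative test at each critical point:
  f''(-1/3) = 6 > 0 → local minimum
  f''(1/3) = -6 < 0 → local maximum

Critical points: x = -1/3 (local minimum); x = 1/3 (local maximum)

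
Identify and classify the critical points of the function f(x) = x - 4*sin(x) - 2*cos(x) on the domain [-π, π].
f'(x) = 2*sin(x) - 4*cos(x) + 1

Solve f'(x) = 0 on [-π, π]:
  f'(x) = 0 ⇔ 2*sin(x) - 4*cos(x) = -1. Write the left side as R·cos(x + φ) with R = √((-4)² + (-2)²) = 2*sqrt(5), cos φ = -2*sqrt(5)/5, sin φ = -sqrt(5)/5; then cos(x + φ) = -sqrt(5)/10. Solve for x and keep the solutions lying in [-π, π].
  ⇒ x = -pi + atan((-2*sqrt(19) - 1)/(2 - sqrt(19))) ≈ -1.8089, atan((-1 + 2*sqrt(19))/(2 + sqrt(19))) ≈ 0.8816

f''(x) = 4*sin(x) + 2*cos(x)
Second-derivative test at each critical point:
  f''(-1.8089) = -4.3589 < 0 → local maximum
  f''(0.8816) = 4.3589 > 0 → local minimum

Critical points: x = -pi + atan((-2*sqrt(19) - 1)/(2 - sqrt(19))) ≈ -1.8089 (local maximum); x = atan((-1 + 2*sqrt(19))/(2 + sqrt(19))) ≈ 0.8816 (local minimum)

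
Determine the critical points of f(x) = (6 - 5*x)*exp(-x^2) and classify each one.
f'(x) = (2*x*(5*x - 6) - 5)*exp(-x^2)

Solve f'(x) = 0:
  f'(x) = (10*x^2 - 12*x - 5)·exp(-x^2) and exp(-x^2) > 0 for every x, so f'(x) = 0 ⇔ 10*x^2 - 12*x - 5 = 0.
  10*x^2 - 12*x - 5 = 0 has no rational roots; quadratic formula: x = (12 ± √344)/20.
  ⇒ x = 3/5 - sqrt(86)/10 ≈ -0.3274, 3/5 + sqrt(86)/10 ≈ 1.5274

f''(x) = 2*(2*x^2*(6 - 5*x) + 15*x - 6)*exp(-x^2)
Second-derivative test at each critical point:
  f''(-0.3274) = -16.6624 < 0 → local maximum
  f''(1.5274) = 1.7995 > 0 → local minimum

Critical points: x = 3/5 - sqrt(86)/10 ≈ -0.3274 (local maximum); x = 3/5 + sqrt(86)/10 ≈ 1.5274 (local minimum)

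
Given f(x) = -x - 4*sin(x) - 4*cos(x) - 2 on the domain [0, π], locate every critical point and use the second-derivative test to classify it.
f'(x) = -4*sqrt(2)*cos(x + pi/4) - 1

Solve f'(x) = 0 on [0, π]:
  f'(x) = 0 ⇔ 4*sin(x) - 4*cos(x) = 1. Write the left side as R·cos(x + φ) with R = √((-4)² + (-4)²) = 4*sqrt(2), cos φ = -sqrt(2)/2, sin φ = -sqrt(2)/2; then cos(x + φ) = sqrt(2)/8. Solve for x and keep the solutions lying in [0, π].
  ⇒ x = atan((1 + sqrt(31))/(-1 + sqrt(31))) ≈ 0.9631

f''(x) = 4*sqrt(2)*sin(x + pi/4)
Second-derivative test at each critical point:
  f''(0.9631) = 5.5678 > 0 → local minimum

Critical points: x = atan((1 + sqrt(31))/(-1 + sqrt(31))) ≈ 0.9631 (local minimum)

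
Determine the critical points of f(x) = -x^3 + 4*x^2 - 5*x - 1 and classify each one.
f'(x) = -3*x^2 + 8*x - 5

Solve f'(x) = 0:
  Factor: -3*x^2 + 8*x - 5 = -(x - 1)*(3*x - 5) = 0.
  ⇒ x = 1, 5/3

f''(x) = 8 - 6*x
Second-derivative test at each critical point:
  f''(1) = 2 > 0 → local minimum
  f''(5/3) = -2 < 0 → local maximum

Critical points: x = 1 (local minimum); x = 5/3 (local maximum)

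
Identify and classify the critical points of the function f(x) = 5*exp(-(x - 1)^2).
f'(x) = 10*(1 - x)*exp(-(x - 1)^2)

Solve f'(x) = 0:
  f'(x) = (10 - 10*x)·exp(-(x - 1)^2) and exp(-(x - 1)^2) > 0 for every x, so f'(x) = 0 ⇔ 10 - 10*x = 0.
  Factor: 10 - 10*x = -10*(x - 1) = 0.
  ⇒ x = 1

f''(x) = 10*(2*(x - 1)^2 - 1)*exp(-(x - 1)^2)
Second-derivative test at each critical point:
  f''(1) = -10 < 0 → local maximum

Critical points: x = 1 (local maximum)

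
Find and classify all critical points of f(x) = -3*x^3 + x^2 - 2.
f'(x) = x*(2 - 9*x)

Solve f'(x) = 0:
  Factor: -9*x^2 + 2*x = -x*(9*x - 2) = 0.
  ⇒ x = 0, 2/9

f''(x) = 2 - 18*x
Second-derivative test at each critical point:
  f''(0) = 2 > 0 → local minimum
  f''(2/9) = -2 < 0 → local maximum

Critical points: x = 0 (local minimum); x = 2/9 (local maximum)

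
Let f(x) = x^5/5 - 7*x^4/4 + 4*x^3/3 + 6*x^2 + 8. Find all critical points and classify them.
f'(x) = x*(x^3 - 7*x^2 + 4*x + 12)

Solve f'(x) = 0:
  Factor: x^4 - 7*x^3 + 4*x^2 + 12*x = x*(x - 6)*(x - 2)*(x + 1) = 0.
  ⇒ x = -1, 0, 2, 6

f''(x) = 4*x^3 - 21*x^2 + 8*x + 12
Second-derivative test at each critical point:
  f''(-1) = -21 < 0 → local maximum
  f''(0) = 12 > 0 → local minimum
  f''(2) = -24 < 0 → local maximum
  f''(6) = 168 > 0 → local minimum

Critical points: x = -1 (local maximum); x = 0 (local minimum); x = 2 (local maximum); x = 6 (local minimum)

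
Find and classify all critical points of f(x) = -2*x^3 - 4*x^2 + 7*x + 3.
f'(x) = -6*x^2 - 8*x + 7

Solve f'(x) = 0:
  6*x^2 + 8*x - 7 = 0 has no rational roots; quadratic formula: x = (-8 ± √232)/12.
  ⇒ x = -sqrt(58)/6 - 2/3 ≈ -1.9360, -2/3 + sqrt(58)/6 ≈ 0.6026

f''(x) = -12*x - 8
Second-derivative test at each critical point:
  f''(-1.9360) = 15.2315 > 0 → local minimum
  f''(0.6026) = -15.2315 < 0 → local maximum

Critical points: x = -sqrt(58)/6 - 2/3 ≈ -1.9360 (local minimum); x = -2/3 + sqrt(58)/6 ≈ 0.6026 (local maximum)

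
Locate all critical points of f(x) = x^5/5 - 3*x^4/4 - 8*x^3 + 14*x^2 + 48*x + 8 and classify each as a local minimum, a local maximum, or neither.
f'(x) = x^4 - 3*x^3 - 24*x^2 + 28*x + 48

Solve f'(x) = 0:
  Factor: x^4 - 3*x^3 - 24*x^2 + 28*x + 48 = (x - 6)*(x - 2)*(x + 1)*(x + 4) = 0.
  ⇒ x = -4, -1, 2, 6

f''(x) = 4*x^3 - 9*x^2 - 48*x + 28
Second-derivative test at each critical point:
  f''(-4) = -180 < 0 → local maximum
  f''(-1) = 63 > 0 → local minimum
  f''(2) = -72 < 0 → local maximum
  f''(6) = 280 > 0 → local minimum

Critical points: x = -4 (local maximum); x = -1 (local minimum); x = 2 (local maximum); x = 6 (local minimum)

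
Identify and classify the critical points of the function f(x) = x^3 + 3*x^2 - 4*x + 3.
f'(x) = 3*x^2 + 6*x - 4

Solve f'(x) = 0:
  3*x^2 + 6*x - 4 = 0 has no rational roots; quadratic formula: x = (-6 ± √84)/6.
  ⇒ x = -sqrt(21)/3 - 1 ≈ -2.5275, -1 + sqrt(21)/3 ≈ 0.5275

f''(x) = 6*x + 6
Second-derivative test at each critical point:
  f''(-2.5275) = -9.1652 < 0 → local maximum
  f''(0.5275) = 9.1652 > 0 → local minimum

Critical points: x = -sqrt(21)/3 - 1 ≈ -2.5275 (local maximum); x = -1 + sqrt(21)/3 ≈ 0.5275 (local minimum)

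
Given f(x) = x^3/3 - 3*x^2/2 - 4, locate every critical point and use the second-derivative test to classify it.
f'(x) = x*(x - 3)

Solve f'(x) = 0:
  Factor: x^2 - 3*x = x*(x - 3) = 0.
  ⇒ x = 0, 3

f''(x) = 2*x - 3
Second-derivative test at each critical point:
  f''(0) = -3 < 0 → local maximum
  f''(3) = 3 > 0 → local minimum

Critical points: x = 0 (local maximum); x = 3 (local minimum)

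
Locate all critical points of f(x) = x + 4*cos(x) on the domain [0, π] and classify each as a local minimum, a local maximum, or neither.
f'(x) = 1 - 4*sin(x)

Solve f'(x) = 0 on [0, π]:
  f'(x) = 0 ⇔ sin(x) = 1/4, i.e. x = arcsin(1/4) + 2nπ or x = π − arcsin(1/4) + 2nπ; keep the solutions lying in [0, π].
  ⇒ x = asin(1/4) ≈ 0.2527, pi - asin(1/4) ≈ 2.8889

f''(x) = -4*cos(x)
Second-derivative test at each critical point:
  f''(0.2527) = -3.8730 < 0 → local maximum
  f''(2.8889) = 3.8730 > 0 → local minimum

Critical points: x = asin(1/4) ≈ 0.2527 (local maximum); x = pi - asin(1/4) ≈ 2.8889 (local minimum)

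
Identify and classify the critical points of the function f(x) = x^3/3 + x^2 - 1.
f'(x) = x*(x + 2)

Solve f'(x) = 0:
  Factor: x^2 + 2*x = x*(x + 2) = 0.
  ⇒ x = -2, 0

f''(x) = 2*x + 2
Second-derivative test at each critical point:
  f''(-2) = -2 < 0 → local maximum
  f''(0) = 2 > 0 → local minimum

Critical points: x = -2 (local maximum); x = 0 (local minimum)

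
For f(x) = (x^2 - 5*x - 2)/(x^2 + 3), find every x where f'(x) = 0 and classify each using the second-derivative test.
f'(x) = 5*(x^2 + 2*x - 3)/(x^4 + 6*x^2 + 9)

Solve f'(x) = 0:
  f'(x) = 5*(x - 1)*(x + 3)/(x^2 + 3)^2; the denominator is positive wherever f is defined, so f'(x) = 0 ⇔ 5*x^2 + 10*x - 15 = 0.
  Factor: 5*x^2 + 10*x - 15 = 5*(x - 1)*(x + 3) = 0.
  ⇒ x = -3, 1

f''(x) = 10*(-x^3 - 3*x^2 + 9*x + 3)/(x^6 + 9*x^4 + 27*x^2 + 27)
Second-derivative test at each critical point:
  f''(-3) = -5/36 < 0 → local maximum
  f''(1) = 5/4 > 0 → local minimum

Critical points: x = -3 (local maximum); x = 1 (local minimum)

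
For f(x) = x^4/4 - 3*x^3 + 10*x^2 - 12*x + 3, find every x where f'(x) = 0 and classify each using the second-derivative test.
f'(x) = x^3 - 9*x^2 + 20*x - 12

Solve f'(x) = 0:
  Factor: x^3 - 9*x^2 + 20*x - 12 = (x - 6)*(x - 2)*(x - 1) = 0.
  ⇒ x = 1, 2, 6

f''(x) = 3*x^2 - 18*x + 20
Second-derivative test at each critical point:
  f''(1) = 5 > 0 → local minimum
  f''(2) = -4 < 0 → local maximum
  f''(6) = 20 > 0 → local minimum

Critical points: x = 1 (local minimum); x = 2 (local maximum); x = 6 (local minimum)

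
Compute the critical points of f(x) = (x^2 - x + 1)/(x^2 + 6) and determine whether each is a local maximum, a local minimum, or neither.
f'(x) = (x^2 + 10*x - 6)/(x^4 + 12*x^2 + 36)

Solve f'(x) = 0:
  f'(x) = (x^2 + 10*x - 6)/(x^2 + 6)^2; the denominator is positive wherever f is defined, so f'(x) = 0 ⇔ x^2 + 10*x - 6 = 0.
  x^2 + 10*x - 6 = 0 has no rational roots; quadratic formula: x = (-10 ± √124)/2.
  ⇒ x = -sqrt(31) - 5 ≈ -10.5678, -5 + sqrt(31) ≈ 0.5678

f''(x) = 2*(-x^3 - 15*x^2 + 18*x + 30)/(x^6 + 18*x^4 + 108*x^2 + 216)
Second-derivative test at each critical point:
  f''(-10.5678) = -0.0008 < 0 → local maximum
  f''(0.5678) = 0.2786 > 0 → local minimum

Critical points: x = -sqrt(31) - 5 ≈ -10.5678 (local maximum); x = -5 + sqrt(31) ≈ 0.5678 (local minimum)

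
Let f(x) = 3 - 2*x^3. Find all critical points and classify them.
f'(x) = -6*x^2

Solve f'(x) = 0:
  ⇒ x = 0

f''(x) = -12*x
Second-derivative test at each critical point:
  f''(0) = 0, so the second-derivative test is inconclusive; use the first-derivative test: f'(-1/4) = -0.3750, f'(1/4) = -0.3750 — f' is negative on both sides (no sign change) → neither a local maximum nor a local minimum

Critical points: x = 0 (neither)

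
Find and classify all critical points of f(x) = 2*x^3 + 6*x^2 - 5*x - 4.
f'(x) = 6*x^2 + 12*x - 5

Solve f'(x) = 0:
  6*x^2 + 12*x - 5 = 0 has no rational roots; quadratic formula: x = (-12 ± √264)/12.
  ⇒ x = -sqrt(66)/6 - 1 ≈ -2.3540, -1 + sqrt(66)/6 ≈ 0.3540

f''(x) = 12*x + 12
Second-derivative test at each critical point:
  f''(-2.3540) = -16.2481 < 0 → local maximum
  f''(0.3540) = 16.2481 > 0 → local minimum

Critical points: x = -sqrt(66)/6 - 1 ≈ -2.3540 (local maximum); x = -1 + sqrt(66)/6 ≈ 0.3540 (local minimum)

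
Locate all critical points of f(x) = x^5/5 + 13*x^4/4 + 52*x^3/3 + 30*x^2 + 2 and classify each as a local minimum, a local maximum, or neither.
f'(x) = x*(x^3 + 13*x^2 + 52*x + 60)

Solve f'(x) = 0:
  Factor: x^4 + 13*x^3 + 52*x^2 + 60*x = x*(x + 2)*(x + 5)*(x + 6) = 0.
  ⇒ x = -6, -5, -2, 0

f''(x) = 4*x^3 + 39*x^2 + 104*x + 60
Second-derivative test at each critical point:
  f''(-6) = -24 < 0 → local maximum
  f''(-5) = 15 > 0 → local minimum
  f''(-2) = -24 < 0 → local maximum
  f''(0) = 60 > 0 → local minimum

Critical points: x = -6 (local maximum); x = -5 (local minimum); x = -2 (local maximum); x = 0 (local minimum)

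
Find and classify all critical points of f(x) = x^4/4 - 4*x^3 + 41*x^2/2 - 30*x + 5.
f'(x) = x^3 - 12*x^2 + 41*x - 30

Solve f'(x) = 0:
  Factor: x^3 - 12*x^2 + 41*x - 30 = (x - 6)*(x - 5)*(x - 1) = 0.
  ⇒ x = 1, 5, 6

f''(x) = 3*x^2 - 24*x + 41
Second-derivative test at each critical point:
  f''(1) = 20 > 0 → local minimum
  f''(5) = -4 < 0 → local maximum
  f''(6) = 5 > 0 → local minimum

Critical points: x = 1 (local minimum); x = 5 (local maximum); x = 6 (local minimum)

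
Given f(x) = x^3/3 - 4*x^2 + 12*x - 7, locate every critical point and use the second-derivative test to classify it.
f'(x) = x^2 - 8*x + 12

Solve f'(x) = 0:
  Factor: x^2 - 8*x + 12 = (x - 6)*(x - 2) = 0.
  ⇒ x = 2, 6

f''(x) = 2*x - 8
Second-derivative test at each critical point:
  f''(2) = -4 < 0 → local maximum
  f''(6) = 4 > 0 → local minimum

Critical points: x = 2 (local maximum); x = 6 (local minimum)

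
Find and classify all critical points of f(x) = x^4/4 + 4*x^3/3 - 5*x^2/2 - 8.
f'(x) = x*(x^2 + 4*x - 5)

Solve f'(x) = 0:
  Factor: x^3 + 4*x^2 - 5*x = x*(x - 1)*(x + 5) = 0.
  ⇒ x = -5, 0, 1

f''(x) = 3*x^2 + 8*x - 5
Second-derivative test at each critical point:
  f''(-5) = 30 > 0 → local minimum
  f''(0) = -5 < 0 → local maximum
  f''(1) = 6 > 0 → local minimum

Critical points: x = -5 (local minimum); x = 0 (local maximum); x = 1 (local minimum)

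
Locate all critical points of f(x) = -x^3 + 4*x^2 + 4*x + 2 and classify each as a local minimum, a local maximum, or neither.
f'(x) = -3*x^2 + 8*x + 4

Solve f'(x) = 0:
  3*x^2 - 8*x - 4 = 0 has no rational roots; quadratic formula: x = (8 ± √112)/6.
  ⇒ x = 4/3 - 2*sqrt(7)/3 ≈ -0.4305, 4/3 + 2*sqrt(7)/3 ≈ 3.0972

f''(x) = 8 - 6*x
Second-derivative test at each critical point:
  f''(-0.4305) = 10.5830 > 0 → local minimum
  f''(3.0972) = -10.5830 < 0 → local maximum

Critical points: x = 4/3 - 2*sqrt(7)/3 ≈ -0.4305 (local minimum); x = 4/3 + 2*sqrt(7)/3 ≈ 3.0972 (local maximum)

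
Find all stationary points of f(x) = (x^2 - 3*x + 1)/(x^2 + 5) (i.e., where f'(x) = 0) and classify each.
f'(x) = (3*x^2 + 8*x - 15)/(x^4 + 10*x^2 + 25)

Solve f'(x) = 0:
  f'(x) = (3*x^2 + 8*x - 15)/(x^2 + 5)^2; the denominator is positive wherever f is defined, so f'(x) = 0 ⇔ 3*x^2 + 8*x - 15 = 0.
  3*x^2 + 8*x - 15 = 0 has no rational roots; quadratic formula: x = (-8 ± √244)/6.
  ⇒ x = -sqrt(61)/3 - 4/3 ≈ -3.9367, -4/3 + sqrt(61)/3 ≈ 1.2701

f''(x) = 2*(-3*x^3 - 12*x^2 + 45*x + 20)/(x^6 + 15*x^4 + 75*x^2 + 125)
Second-derivative test at each critical point:
  f''(-3.9367) = -0.0372 < 0 → local maximum
  f''(1.2701) = 0.3572 > 0 → local minimum

Critical points: x = -sqrt(61)/3 - 4/3 ≈ -3.9367 (local maximum); x = -4/3 + sqrt(61)/3 ≈ 1.2701 (local minimum)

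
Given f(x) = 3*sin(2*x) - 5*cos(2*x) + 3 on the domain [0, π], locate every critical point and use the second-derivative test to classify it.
f'(x) = 10*sin(2*x) + 6*cos(2*x)

Solve f'(x) = 0 on [0, π]:
  f'(x) = 0 ⇔ 3*cos(2*x) = -5*sin(2*x) ⇔ tan(2*x) = -3/5, i.e. 2*x = arctan(-3/5) + nπ; keep the solutions lying in [0, π].
  ⇒ x = -atan(3/5)/2 + pi/2 ≈ 1.3006, pi - atan(3/5)/2 ≈ 2.8714

f''(x) = -12*sin(2*x) + 20*cos(2*x)
Second-derivative test at each critical point:
  f''(1.3006) = -23.3238 < 0 → local maximum
  f''(2.8714) = 23.3238 > 0 → local minimum

Critical points: x = -atan(3/5)/2 + pi/2 ≈ 1.3006 (local maximum); x = pi - atan(3/5)/2 ≈ 2.8714 (local minimum)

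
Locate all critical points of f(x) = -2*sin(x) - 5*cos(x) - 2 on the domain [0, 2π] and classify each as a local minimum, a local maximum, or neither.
f'(x) = 5*sin(x) - 2*cos(x)

Solve f'(x) = 0 on [0, 2π]:
  f'(x) = 0 ⇔ -2*cos(x) = -5*sin(x) ⇔ tan(x) = 2/5, i.e. x = arctan(2/5) + nπ; keep the solutions lying in [0, 2π].
  ⇒ x = atan(2/5) ≈ 0.3805, atan(2/5) + pi ≈ 3.5221

f''(x) = 2*sin(x) + 5*cos(x)
Second-derivative test at each critical point:
  f''(0.3805) = 5.3852 > 0 → local minimum
  f''(3.5221) = -5.3852 < 0 → local maximum

Critical points: x = atan(2/5) ≈ 0.3805 (local minimum); x = atan(2/5) + pi ≈ 3.5221 (local maximum)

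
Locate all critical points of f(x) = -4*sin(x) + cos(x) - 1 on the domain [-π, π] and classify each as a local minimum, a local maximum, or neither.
f'(x) = -sin(x) - 4*cos(x)

Solve f'(x) = 0 on [-π, π]:
  f'(x) = 0 ⇔ -4*cos(x) = sin(x) ⇔ tan(x) = -4, i.e. x = arctan(-4) + nπ; keep the solutions lying in [-π, π].
  ⇒ x = -atan(4) ≈ -1.3258, pi - atan(4) ≈ 1.8158

f''(x) = 4*sin(x) - cos(x)
Second-derivative test at each critical point:
  f''(-1.3258) = -4.1231 < 0 → local maximum
  f''(1.8158) = 4.1231 > 0 → local minimum

Critical points: x = -atan(4) ≈ -1.3258 (local maximum); x = pi - atan(4) ≈ 1.8158 (local minimum)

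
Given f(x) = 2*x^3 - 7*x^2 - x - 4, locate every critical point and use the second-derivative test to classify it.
f'(x) = 6*x^2 - 14*x - 1

Solve f'(x) = 0:
  6*x^2 - 14*x - 1 = 0 has no rational roots; quadratic formula: x = (14 ± √220)/12.
  ⇒ x = 7/6 - sqrt(55)/6 ≈ -0.0694, 7/6 + sqrt(55)/6 ≈ 2.4027

f''(x) = 12*x - 14
Second-derivative test at each critical point:
  f''(-0.0694) = -14.8324 < 0 → local maximum
  f''(2.4027) = 14.8324 > 0 → local minimum

Critical points: x = 7/6 - sqrt(55)/6 ≈ -0.0694 (local maximum); x = 7/6 + sqrt(55)/6 ≈ 2.4027 (local minimum)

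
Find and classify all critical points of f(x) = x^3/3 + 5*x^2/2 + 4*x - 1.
f'(x) = x^2 + 5*x + 4

Solve f'(x) = 0:
  Factor: x^2 + 5*x + 4 = (x + 1)*(x + 4) = 0.
  ⇒ x = -4, -1

f''(x) = 2*x + 5
Second-derivative test at each critical point:
  f''(-4) = -3 < 0 → local maximum
  f''(-1) = 3 > 0 → local minimum

Critical points: x = -4 (local maximum); x = -1 (local minimum)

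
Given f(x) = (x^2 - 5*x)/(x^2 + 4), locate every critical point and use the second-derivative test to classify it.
f'(x) = (5*x^2 + 8*x - 20)/(x^4 + 8*x^2 + 16)

Solve f'(x) = 0:
  f'(x) = (5*x^2 + 8*x - 20)/(x^2 + 4)^2; the denominator is positive wherever f is defined, so f'(x) = 0 ⇔ 5*x^2 + 8*x - 20 = 0.
  5*x^2 + 8*x - 20 = 0 has no rational roots; quadratic formula: x = (-8 ± √464)/10.
  ⇒ x = -2*sqrt(29)/5 - 4/5 ≈ -2.9541, -4/5 + 2*sqrt(29)/5 ≈ 1.3541

f''(x) = 2*(-5*x^3 - 12*x^2 + 60*x + 16)/(x^6 + 12*x^4 + 48*x^2 + 64)
Second-derivative test at each critical point:
  f''(-2.9541) = -0.1330 < 0 → local maximum
  f''(1.3541) = 0.6330 > 0 → local minimum

Critical points: x = -2*sqrt(29)/5 - 4/5 ≈ -2.9541 (local maximum); x = -4/5 + 2*sqrt(29)/5 ≈ 1.3541 (local minimum)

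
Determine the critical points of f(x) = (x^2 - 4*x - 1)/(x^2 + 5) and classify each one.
f'(x) = 4*(x^2 + 3*x - 5)/(x^4 + 10*x^2 + 25)

Solve f'(x) = 0:
  f'(x) = 4*(x^2 + 3*x - 5)/(x^2 + 5)^2; the denominator is positive wherever f is defined, so f'(x) = 0 ⇔ 4*x^2 + 12*x - 20 = 0.
  Factor: 4*x^2 + 12*x - 20 = 4*(x^2 + 3*x - 5); x^2 + 3*x - 5 = 0 has no rational roots; quadratic formula: x = (-3 ± √29)/2.
  ⇒ x = -sqrt(29)/2 - 3/2 ≈ -4.1926, -3/2 + sqrt(29)/2 ≈ 1.1926

f''(x) = 4*(-2*x^3 - 9*x^2 + 30*x + 15)/(x^6 + 15*x^4 + 75*x^2 + 125)
Second-derivative test at each critical point:
  f''(-4.1926) = -0.0423 < 0 → local maximum
  f''(1.1926) = 0.5223 > 0 → local minimum

Critical points: x = -sqrt(29)/2 - 3/2 ≈ -4.1926 (local maximum); x = -3/2 + sqrt(29)/2 ≈ 1.1926 (local minimum)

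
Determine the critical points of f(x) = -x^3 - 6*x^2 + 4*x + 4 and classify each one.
f'(x) = -3*x^2 - 12*x + 4

Solve f'(x) = 0:
  3*x^2 + 12*x - 4 = 0 has no rational roots; quadratic formula: x = (-12 ± √192)/6.
  ⇒ x = -4*sqrt(3)/3 - 2 ≈ -4.3094, -2 + 4*sqrt(3)/3 ≈ 0.3094

f''(x) = -6*x - 12
Second-derivative test at each critical point:
  f''(-4.3094) = 13.8564 > 0 → local minimum
  f''(0.3094) = -13.8564 < 0 → local maximum

Critical points: x = -4*sqrt(3)/3 - 2 ≈ -4.3094 (local minimum); x = -2 + 4*sqrt(3)/3 ≈ 0.3094 (local maximum)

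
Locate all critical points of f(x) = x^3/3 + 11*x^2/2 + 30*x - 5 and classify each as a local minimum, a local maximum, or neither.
f'(x) = x^2 + 11*x + 30

Solve f'(x) = 0:
  Factor: x^2 + 11*x + 30 = (x + 5)*(x + 6) = 0.
  ⇒ x = -6, -5

f''(x) = 2*x + 11
Second-derivative test at each critical point:
  f''(-6) = -1 < 0 → local maximum
  f''(-5) = 1 > 0 → local minimum

Critical points: x = -6 (local maximum); x = -5 (local minimum)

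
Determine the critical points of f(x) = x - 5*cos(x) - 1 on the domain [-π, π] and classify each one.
f'(x) = 5*sin(x) + 1

Solve f'(x) = 0 on [-π, π]:
  f'(x) = 0 ⇔ sin(x) = -1/5, i.e. x = arcsin(-1/5) + 2nπ or x = π − arcsin(-1/5) + 2nπ; keep the solutions lying in [-π, π].
  ⇒ x = -pi + asin(1/5) ≈ -2.9402, -asin(1/5) ≈ -0.2014

f''(x) = 5*cos(x)
Second-derivative test at each critical point:
  f''(-2.9402) = -4.8990 < 0 → local maximum
  f''(-0.2014) = 4.8990 > 0 → local minimum

Critical points: x = -pi + asin(1/5) ≈ -2.9402 (local maximum); x = -asin(1/5) ≈ -0.2014 (local minimum)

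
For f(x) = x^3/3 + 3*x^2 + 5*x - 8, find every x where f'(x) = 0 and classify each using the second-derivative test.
f'(x) = x^2 + 6*x + 5

Solve f'(x) = 0:
  Factor: x^2 + 6*x + 5 = (x + 1)*(x + 5) = 0.
  ⇒ x = -5, -1

f''(x) = 2*x + 6
Second-derivative test at each critical point:
  f''(-5) = -4 < 0 → local maximum
  f''(-1) = 4 > 0 → local minimum

Critical points: x = -5 (local maximum); x = -1 (local minimum)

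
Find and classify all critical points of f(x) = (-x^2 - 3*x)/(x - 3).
f'(x) = (-x^2 + 6*x + 9)/(x^2 - 6*x + 9)

Solve f'(x) = 0:
  f'(x) = -(x^2 - 6*x - 9)/(x - 3)^2; the denominator is positive wherever f is defined, so f'(x) = 0 ⇔ -x^2 + 6*x + 9 = 0.
  x^2 - 6*x - 9 = 0 has no rational roots; quadratic formula: x = (6 ± √72)/2.
  ⇒ x = 3 - 3*sqrt(2) ≈ -1.2426, 3 + 3*sqrt(2) ≈ 7.2426

f''(x) = -36/(x^3 - 9*x^2 + 27*x - 27)
Second-derivative test at each critical point:
  f''(-1.2426) = 0.4714 > 0 → local minimum
  f''(7.2426) = -0.4714 < 0 → local maximum

Critical points: x = 3 - 3*sqrt(2) ≈ -1.2426 (local minimum); x = 3 + 3*sqrt(2) ≈ 7.2426 (local maximum)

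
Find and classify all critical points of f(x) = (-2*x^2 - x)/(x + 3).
f'(x) = (-2*x^2 - 12*x - 3)/(x^2 + 6*x + 9)

Solve f'(x) = 0:
  f'(x) = -(2*x^2 + 12*x + 3)/(x + 3)^2; the denominator is positive wherever f is defined, so f'(x) = 0 ⇔ -2*x^2 - 12*x - 3 = 0.
  2*x^2 + 12*x + 3 = 0 has no rational roots; quadratic formula: x = (-12 ± √120)/4.
  ⇒ x = -3 - sqrt(30)/2 ≈ -5.7386, -3 + sqrt(30)/2 ≈ -0.2614

f''(x) = -30/(x^3 + 9*x^2 + 27*x + 27)
Second-derivative test at each critical point:
  f''(-5.7386) = 1.4606 > 0 → local minimum
  f''(-0.2614) = -1.4606 < 0 → local maximum

Critical points: x = -3 - sqrt(30)/2 ≈ -5.7386 (local minimum); x = -3 + sqrt(30)/2 ≈ -0.2614 (local maximum)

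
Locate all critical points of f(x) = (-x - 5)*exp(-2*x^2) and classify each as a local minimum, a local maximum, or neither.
f'(x) = (4*x*(x + 5) - 1)*exp(-2*x^2)

Solve f'(x) = 0:
  f'(x) = (4*x^2 + 20*x - 1)·exp(-2*x^2) and exp(-2*x^2) > 0 for every x, so f'(x) = 0 ⇔ 4*x^2 + 20*x - 1 = 0.
  4*x^2 + 20*x - 1 = 0 has no rational roots; quadratic formula: x = (-20 ± √416)/8.
  ⇒ x = -sqrt(26)/2 - 5/2 ≈ -5.0495, -5/2 + sqrt(26)/2 ≈ 0.0495

f''(x) = 4*(-4*x^2*(x + 5) + 3*x + 5)*exp(-2*x^2)
Second-derivative test at each critical point:
  f''(-5.0495) = -1.454e-21 < 0 → local maximum
  f''(0.0495) = 20.2963 > 0 → local minimum

Critical points: x = -sqrt(26)/2 - 5/2 ≈ -5.0495 (local maximum); x = -5/2 + sqrt(26)/2 ≈ 0.0495 (local minimum)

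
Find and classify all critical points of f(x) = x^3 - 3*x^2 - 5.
f'(x) = 3*x*(x - 2)

Solve f'(x) = 0:
  Factor: 3*x^2 - 6*x = 3*x*(x - 2) = 0.
  ⇒ x = 0, 2

f''(x) = 6*x - 6
Second-derivative test at each critical point:
  f''(0) = -6 < 0 → local maximum
  f''(2) = 6 > 0 → local minimum

Critical points: x = 0 (local maximum); x = 2 (local minimum)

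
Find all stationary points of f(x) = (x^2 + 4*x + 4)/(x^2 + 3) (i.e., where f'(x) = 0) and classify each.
f'(x) = 2*(-2*x^2 - x + 6)/(x^4 + 6*x^2 + 9)

Solve f'(x) = 0:
  f'(x) = -2*(x + 2)*(2*x - 3)/(x^2 + 3)^2; the denominator is positive wherever f is defined, so f'(x) = 0 ⇔ -4*x^2 - 2*x + 12 = 0.
  Factor: -4*x^2 - 2*x + 12 = -2*(x + 2)*(2*x - 3) = 0.
  ⇒ x = -2, 3/2

f''(x) = 2*(4*x^3 + 3*x^2 - 36*x - 3)/(x^6 + 9*x^4 + 27*x^2 + 27)
Second-derivative test at each critical point:
  f''(-2) = 2/7 > 0 → local minimum
  f''(3/2) = -32/63 < 0 → local maximum

Critical points: x = -2 (local minimum); x = 3/2 (local maximum)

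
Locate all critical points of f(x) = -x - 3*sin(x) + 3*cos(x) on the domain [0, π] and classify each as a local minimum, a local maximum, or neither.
f'(x) = -3*sqrt(2)*sin(x + pi/4) - 1

Solve f'(x) = 0 on [0, π]:
  f'(x) = 0 ⇔ -3*sin(x) - 3*cos(x) = 1. Write the left side as R·cos(x + φ) with R = √((-3)² + 3²) = 3*sqrt(2), cos φ = -sqrt(2)/2, sin φ = sqrt(2)/2; then cos(x + φ) = sqrt(2)/6. Solve for x and keep the solutions lying in [0, π].
  ⇒ x = atan((-1 + sqrt(17))/(-sqrt(17) - 1)) + pi ≈ 2.5941

f''(x) = -3*sqrt(2)*cos(x + pi/4)
Second-derivative test at each critical point:
  f''(2.5941) = 4.1231 > 0 → local minimum

Critical points: x = atan((-1 + sqrt(17))/(-sqrt(17) - 1)) + pi ≈ 2.5941 (local minimum)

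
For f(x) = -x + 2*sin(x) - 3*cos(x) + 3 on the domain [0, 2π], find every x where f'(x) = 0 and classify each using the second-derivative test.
f'(x) = 3*sin(x) + 2*cos(x) - 1

Solve f'(x) = 0 on [0, 2π]:
  f'(x) = 0 ⇔ 3*sin(x) + 2*cos(x) = 1. Write the left side as R·cos(x + φ) with R = √(2² + (-3)²) = sqrt(13), cos φ = 2*sqrt(13)/13, sin φ = -3*sqrt(13)/13; then cos(x + φ) = sqrt(13)/13. Solve for x and keep the solutions lying in [0, 2π].
  ⇒ x = atan((3 + 4*sqrt(3))/(2 - 6*sqrt(3))) + pi ≈ 2.2726, atan((3 - 4*sqrt(3))/(2 + 6*sqrt(3))) + 2*pi ≈ 5.9762

f''(x) = -2*sin(x) + 3*cos(x)
Second-derivative test at each critical point:
  f''(2.2726) = -3.4641 < 0 → local maximum
  f''(5.9762) = 3.4641 > 0 → local minimum

Critical points: x = atan((3 + 4*sqrt(3))/(2 - 6*sqrt(3))) + pi ≈ 2.2726 (local maximum); x = atan((3 - 4*sqrt(3))/(2 + 6*sqrt(3))) + 2*pi ≈ 5.9762 (local minimum)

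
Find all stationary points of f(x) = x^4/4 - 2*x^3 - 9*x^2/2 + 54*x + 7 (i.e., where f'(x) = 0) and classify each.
f'(x) = x^3 - 6*x^2 - 9*x + 54

Solve f'(x) = 0:
  Factor: x^3 - 6*x^2 - 9*x + 54 = (x - 6)*(x - 3)*(x + 3) = 0.
  ⇒ x = -3, 3, 6

f''(x) = 3*x^2 - 12*x - 9
Second-derivative test at each critical point:
  f''(-3) = 54 > 0 → local minimum
  f''(3) = -18 < 0 → local maximum
  f''(6) = 27 > 0 → local minimum

Critical points: x = -3 (local minimum); x = 3 (local maximum); x = 6 (local minimum)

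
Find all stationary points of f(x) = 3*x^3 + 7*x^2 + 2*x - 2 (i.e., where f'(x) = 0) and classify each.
f'(x) = 9*x^2 + 14*x + 2

Solve f'(x) = 0:
  9*x^2 + 14*x + 2 = 0 has no rational roots; quadratic formula: x = (-14 ± √124)/18.
  ⇒ x = -7/9 - sqrt(31)/9 ≈ -1.3964, -7/9 + sqrt(31)/9 ≈ -0.1591

f''(x) = 18*x + 14
Second-derivative test at each critical point:
  f''(-1.3964) = -11.1355 < 0 → local maximum
  f''(-0.1591) = 11.1355 > 0 → local minimum

Critical points: x = -7/9 - sqrt(31)/9 ≈ -1.3964 (local maximum); x = -7/9 + sqrt(31)/9 ≈ -0.1591 (local minimum)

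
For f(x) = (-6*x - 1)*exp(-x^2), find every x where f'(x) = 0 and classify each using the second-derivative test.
f'(x) = 2*(x*(6*x + 1) - 3)*exp(-x^2)

Solve f'(x) = 0:
  f'(x) = (12*x^2 + 2*x - 6)·exp(-x^2) and exp(-x^2) > 0 for every x, so f'(x) = 0 ⇔ 12*x^2 + 2*x - 6 = 0.
  Factor: 12*x^2 + 2*x - 6 = 2*(6*x^2 + x - 3); 6*x^2 + x - 3 = 0 has no rational roots; quadratic formula: x = (-1 ± √73)/12.
  ⇒ x = -sqrt(73)/12 - 1/12 ≈ -0.7953, -1/12 + sqrt(73)/12 ≈ 0.6287

f''(x) = 2*(-12*x^3 - 2*x^2 + 18*x + 1)*exp(-x^2)
Second-derivative test at each critical point:
  f''(-0.7953) = -9.0777 < 0 → local maximum
  f''(0.6287) = 11.5093 > 0 → local minimum

Critical points: x = -sqrt(73)/12 - 1/12 ≈ -0.7953 (local maximum); x = -1/12 + sqrt(73)/12 ≈ 0.6287 (local minimum)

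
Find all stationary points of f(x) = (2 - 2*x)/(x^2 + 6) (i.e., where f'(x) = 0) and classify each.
f'(x) = 2*(-x^2 + 2*x*(x - 1) - 6)/(x^2 + 6)^2

Solve f'(x) = 0:
  f'(x) = 2*(x^2 - 2*x - 6)/(x^2 + 6)^2; the denominator is positive wherever f is defined, so f'(x) = 0 ⇔ 2*x^2 - 4*x - 12 = 0.
  Factor: 2*x^2 - 4*x - 12 = 2*(x^2 - 2*x - 6); x^2 - 2*x - 6 = 0 has no rational roots; quadratic formula: x = (2 ± √28)/2.
  ⇒ x = 1 - sqrt(7) ≈ -1.6458, 1 + sqrt(7) ≈ 3.6458

f''(x) = 4*(4*x^2*(1 - x) + (3*x - 1)*(x^2 + 6))/(x^2 + 6)^3
Second-derivative test at each critical point:
  f''(-1.6458) = -0.1395 < 0 → local maximum
  f''(3.6458) = 0.0284 > 0 → local minimum

Critical points: x = 1 - sqrt(7) ≈ -1.6458 (local maximum); x = 1 + sqrt(7) ≈ 3.6458 (local minimum)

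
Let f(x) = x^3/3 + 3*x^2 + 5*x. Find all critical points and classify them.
f'(x) = x^2 + 6*x + 5

Solve f'(x) = 0:
  Factor: x^2 + 6*x + 5 = (x + 1)*(x + 5) = 0.
  ⇒ x = -5, -1

f''(x) = 2*x + 6
Second-derivative test at each critical point:
  f''(-5) = -4 < 0 → local maximum
  f''(-1) = 4 > 0 → local minimum

Critical points: x = -5 (local maximum); x = -1 (local minimum)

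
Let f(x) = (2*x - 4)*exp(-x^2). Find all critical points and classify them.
f'(x) = 2*(-2*x*(x - 2) + 1)*exp(-x^2)

Solve f'(x) = 0:
  f'(x) = (-4*x^2 + 8*x + 2)·exp(-x^2) and exp(-x^2) > 0 for every x, so f'(x) = 0 ⇔ -4*x^2 + 8*x + 2 = 0.
  Factor: -4*x^2 + 8*x + 2 = -2*(2*x^2 - 4*x - 1); 2*x^2 - 4*x - 1 = 0 has no rational roots; quadratic formula: x = (4 ± √24)/4.
  ⇒ x = 1 - sqrt(6)/2 ≈ -0.2247, 1 + sqrt(6)/2 ≈ 2.2247

f''(x) = 4*(2*x^2*(x - 2) - 3*x + 2)*exp(-x^2)
Second-derivative test at each critical point:
  f''(-0.2247) = 9.3154 > 0 → local minimum
  f''(2.2247) = -0.0694 < 0 → local maximum

Critical points: x = 1 - sqrt(6)/2 ≈ -0.2247 (local minimum); x = 1 + sqrt(6)/2 ≈ 2.2247 (local maximum)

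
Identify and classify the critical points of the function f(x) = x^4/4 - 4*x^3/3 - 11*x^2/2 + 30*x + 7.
f'(x) = x^3 - 4*x^2 - 11*x + 30

Solve f'(x) = 0:
  Factor: x^3 - 4*x^2 - 11*x + 30 = (x - 5)*(x - 2)*(x + 3) = 0.
  ⇒ x = -3, 2, 5

f''(x) = 3*x^2 - 8*x - 11
Second-derivative test at each critical point:
  f''(-3) = 40 > 0 → local minimum
  f''(2) = -15 < 0 → local maximum
  f''(5) = 24 > 0 → local minimum

Critical points: x = -3 (local minimum); x = 2 (local maximum); x = 5 (local minimum)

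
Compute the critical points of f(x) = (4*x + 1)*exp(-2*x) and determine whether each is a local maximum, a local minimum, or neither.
f'(x) = 2*(1 - 4*x)*exp(-2*x)

Solve f'(x) = 0:
  f'(x) = (2 - 8*x)·exp(-2*x) and exp(-2*x) > 0 for every x, so f'(x) = 0 ⇔ 2 - 8*x = 0.
  Factor: 2 - 8*x = -2*(4*x - 1) = 0.
  ⇒ x = 1/4

f''(x) = 4*(4*x - 3)*exp(-2*x)
Second-derivative test at each critical point:
  f''(1/4) = -4.8522 < 0 → local maximum

Critical points: x = 1/4 (local maximum)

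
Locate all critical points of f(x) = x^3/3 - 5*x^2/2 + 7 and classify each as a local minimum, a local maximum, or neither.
f'(x) = x*(x - 5)

Solve f'(x) = 0:
  Factor: x^2 - 5*x = x*(x - 5) = 0.
  ⇒ x = 0, 5

f''(x) = 2*x - 5
Second-derivative test at each critical point:
  f''(0) = -5 < 0 → local maximum
  f''(5) = 5 > 0 → local minimum

Critical points: x = 0 (local maximum); x = 5 (local minimum)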